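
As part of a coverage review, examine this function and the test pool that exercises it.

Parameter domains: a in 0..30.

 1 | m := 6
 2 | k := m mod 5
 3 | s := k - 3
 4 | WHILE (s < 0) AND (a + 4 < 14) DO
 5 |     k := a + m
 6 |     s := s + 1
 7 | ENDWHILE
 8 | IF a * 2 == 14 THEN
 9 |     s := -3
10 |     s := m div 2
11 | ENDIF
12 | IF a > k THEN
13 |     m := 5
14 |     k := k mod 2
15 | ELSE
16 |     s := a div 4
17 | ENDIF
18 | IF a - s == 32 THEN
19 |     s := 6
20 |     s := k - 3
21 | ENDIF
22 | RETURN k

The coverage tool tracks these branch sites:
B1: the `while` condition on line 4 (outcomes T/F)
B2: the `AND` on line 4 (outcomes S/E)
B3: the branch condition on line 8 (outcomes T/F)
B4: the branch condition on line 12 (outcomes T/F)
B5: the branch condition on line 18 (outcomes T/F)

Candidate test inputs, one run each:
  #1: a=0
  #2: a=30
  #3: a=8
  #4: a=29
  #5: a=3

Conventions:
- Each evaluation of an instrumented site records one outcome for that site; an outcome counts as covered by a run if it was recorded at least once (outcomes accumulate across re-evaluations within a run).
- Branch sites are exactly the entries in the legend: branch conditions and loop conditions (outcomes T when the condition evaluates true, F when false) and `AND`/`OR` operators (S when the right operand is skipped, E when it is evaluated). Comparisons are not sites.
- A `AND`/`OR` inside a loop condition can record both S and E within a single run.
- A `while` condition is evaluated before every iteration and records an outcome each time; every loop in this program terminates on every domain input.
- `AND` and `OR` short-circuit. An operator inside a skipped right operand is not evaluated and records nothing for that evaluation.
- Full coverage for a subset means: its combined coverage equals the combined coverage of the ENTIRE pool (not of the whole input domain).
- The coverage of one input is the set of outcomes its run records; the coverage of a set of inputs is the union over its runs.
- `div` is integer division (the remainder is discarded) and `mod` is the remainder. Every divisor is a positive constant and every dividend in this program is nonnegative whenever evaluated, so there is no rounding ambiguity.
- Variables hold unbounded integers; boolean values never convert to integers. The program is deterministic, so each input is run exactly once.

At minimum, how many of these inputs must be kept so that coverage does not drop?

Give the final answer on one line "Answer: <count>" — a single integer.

input #1, a=0: outcomes B1=T, B1=F, B2=S, B2=E, B3=F, B4=F, B5=F
input #2, a=30: outcomes B1=F, B2=E, B3=F, B4=T, B5=T
input #3, a=8: outcomes B1=T, B1=F, B2=S, B2=E, B3=F, B4=F, B5=F
input #4, a=29: outcomes B1=F, B2=E, B3=F, B4=T, B5=F
input #5, a=3: outcomes B1=T, B1=F, B2=S, B2=E, B3=F, B4=F, B5=F
pool-wide coverage (9 outcomes): B1=T, B1=F, B2=S, B2=E, B3=F, B4=T, B4=F, B5=T, B5=F
every size-1 subset falls short of the 9 outcomes (best: 7/9)
the canonical winner is {1, 2}: size 2, full 9-outcome coverage, earliest index list among size-2 covers

Answer: 2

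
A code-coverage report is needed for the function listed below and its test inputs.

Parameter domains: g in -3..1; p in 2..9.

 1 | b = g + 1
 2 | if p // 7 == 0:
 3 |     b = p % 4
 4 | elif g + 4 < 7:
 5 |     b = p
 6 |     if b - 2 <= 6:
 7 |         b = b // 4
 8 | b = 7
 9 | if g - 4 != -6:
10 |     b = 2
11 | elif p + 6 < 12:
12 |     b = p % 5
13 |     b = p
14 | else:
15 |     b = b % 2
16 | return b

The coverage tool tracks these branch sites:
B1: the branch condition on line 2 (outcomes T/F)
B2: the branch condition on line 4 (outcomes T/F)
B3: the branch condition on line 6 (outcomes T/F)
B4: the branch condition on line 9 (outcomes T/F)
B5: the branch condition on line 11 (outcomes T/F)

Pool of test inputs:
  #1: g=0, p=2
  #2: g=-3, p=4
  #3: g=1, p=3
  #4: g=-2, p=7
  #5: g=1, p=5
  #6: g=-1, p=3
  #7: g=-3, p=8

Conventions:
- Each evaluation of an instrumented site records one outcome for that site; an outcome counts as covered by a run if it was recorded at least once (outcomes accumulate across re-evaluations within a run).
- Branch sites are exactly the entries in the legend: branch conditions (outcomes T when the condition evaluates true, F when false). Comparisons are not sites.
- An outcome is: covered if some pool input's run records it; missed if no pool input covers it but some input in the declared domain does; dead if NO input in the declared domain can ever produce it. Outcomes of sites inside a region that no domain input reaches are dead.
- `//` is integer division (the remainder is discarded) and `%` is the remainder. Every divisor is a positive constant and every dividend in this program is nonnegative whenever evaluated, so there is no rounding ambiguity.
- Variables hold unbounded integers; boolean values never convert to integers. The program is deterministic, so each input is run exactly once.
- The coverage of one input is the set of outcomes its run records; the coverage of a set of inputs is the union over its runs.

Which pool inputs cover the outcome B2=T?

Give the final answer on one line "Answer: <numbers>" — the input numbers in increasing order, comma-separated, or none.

input #1 (g=0, p=2): does not produce B2=T
input #2 (g=-3, p=4): does not produce B2=T
input #3 (g=1, p=3): does not produce B2=T
input #4 (g=-2, p=7): produces B2=T
input #5 (g=1, p=5): does not produce B2=T
input #6 (g=-1, p=3): does not produce B2=T
input #7 (g=-3, p=8): produces B2=T

Answer: 4, 7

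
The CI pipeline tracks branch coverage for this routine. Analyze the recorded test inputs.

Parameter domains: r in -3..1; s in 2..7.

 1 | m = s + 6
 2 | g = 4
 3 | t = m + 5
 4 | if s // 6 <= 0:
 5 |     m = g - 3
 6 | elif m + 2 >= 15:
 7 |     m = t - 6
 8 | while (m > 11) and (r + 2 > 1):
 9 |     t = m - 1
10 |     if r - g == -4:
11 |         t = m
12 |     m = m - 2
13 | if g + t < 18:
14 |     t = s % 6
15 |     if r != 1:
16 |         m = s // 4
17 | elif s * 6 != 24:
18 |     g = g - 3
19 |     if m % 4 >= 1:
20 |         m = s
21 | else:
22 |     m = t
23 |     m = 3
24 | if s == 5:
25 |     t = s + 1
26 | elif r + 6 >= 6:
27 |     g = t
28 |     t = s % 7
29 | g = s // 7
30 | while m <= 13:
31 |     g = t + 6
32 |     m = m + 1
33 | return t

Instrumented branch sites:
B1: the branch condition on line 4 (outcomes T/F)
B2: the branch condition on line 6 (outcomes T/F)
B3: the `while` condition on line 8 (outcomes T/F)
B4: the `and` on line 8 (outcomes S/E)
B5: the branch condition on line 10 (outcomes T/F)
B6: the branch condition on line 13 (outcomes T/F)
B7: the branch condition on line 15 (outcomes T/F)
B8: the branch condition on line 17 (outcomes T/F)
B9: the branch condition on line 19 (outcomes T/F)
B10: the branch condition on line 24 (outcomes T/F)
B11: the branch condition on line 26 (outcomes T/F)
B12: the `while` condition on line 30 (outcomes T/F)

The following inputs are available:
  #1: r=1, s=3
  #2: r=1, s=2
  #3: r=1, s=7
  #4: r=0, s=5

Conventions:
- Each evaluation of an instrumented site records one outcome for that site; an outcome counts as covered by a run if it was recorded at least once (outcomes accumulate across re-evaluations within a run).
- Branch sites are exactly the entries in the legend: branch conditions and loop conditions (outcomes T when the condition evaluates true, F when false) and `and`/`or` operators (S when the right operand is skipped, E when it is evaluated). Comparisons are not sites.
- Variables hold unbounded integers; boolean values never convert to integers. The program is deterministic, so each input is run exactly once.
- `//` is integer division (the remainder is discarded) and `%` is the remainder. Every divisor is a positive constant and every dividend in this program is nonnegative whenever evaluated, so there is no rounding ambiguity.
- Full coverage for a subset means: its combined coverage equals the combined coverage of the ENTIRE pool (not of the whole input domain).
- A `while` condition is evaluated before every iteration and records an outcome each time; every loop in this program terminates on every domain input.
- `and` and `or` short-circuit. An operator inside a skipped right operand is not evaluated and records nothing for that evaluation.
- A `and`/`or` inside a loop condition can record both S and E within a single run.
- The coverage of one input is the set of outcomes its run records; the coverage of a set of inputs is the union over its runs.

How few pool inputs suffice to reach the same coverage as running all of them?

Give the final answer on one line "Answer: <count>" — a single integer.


input #1, r=1, s=3: events B1->T, B4->S, B3->F, B6->F, B8->T, B9->T, B10->F, B11->T, B12->T, B12->T, B12->T, B12->T, B12->T, B12->T, ...; outcomes B1=T, B3=F, B4=S, B6=F, B8=T, B9=T, B10=F, B11=T, B12=T, B12=F
input #2, r=1, s=2: events B1->T, B4->S, B3->F, B6->T, B7->F, B10->F, B11->T, B12->T, B12->T, B12->T, B12->T, B12->T, B12->T, B12->T, ...; outcomes B1=T, B3=F, B4=S, B6=T, B7=F, B10=F, B11=T, B12=T, B12=F
input #3, r=1, s=7: events B1->F, B2->T, B4->E, B3->T, B5->F, B4->S, B3->F, B6->T, B7->F, B10->F, B11->T, B12->T, B12->T, B12->T, ...; outcomes B1=F, B2=T, B3=T, B3=F, B4=S, B4=E, B5=F, B6=T, B7=F, B10=F, B11=T, B12=T, B12=F
input #4, r=0, s=5: events B1->T, B4->S, B3->F, B6->F, B8->T, B9->T, B10->T, B12->T, B12->T, B12->T, B12->T, B12->T, B12->T, B12->T, ...; outcomes B1=T, B3=F, B4=S, B6=F, B8=T, B9=T, B10=T, B12=T, B12=F
pool-wide coverage (18 outcomes): B1=T, B1=F, B2=T, B3=T, B3=F, B4=S, B4=E, B5=F, B6=T, B6=F, B7=F, B8=T, B9=T, B10=T, B10=F, B11=T, B12=T, B12=F
no size-1 subset reaches all 18 outcomes (best union: 13/18)
size 2: inputs {3, 4} cover all 18 outcomes, and no lexicographically smaller subset of this size does
Answer: 2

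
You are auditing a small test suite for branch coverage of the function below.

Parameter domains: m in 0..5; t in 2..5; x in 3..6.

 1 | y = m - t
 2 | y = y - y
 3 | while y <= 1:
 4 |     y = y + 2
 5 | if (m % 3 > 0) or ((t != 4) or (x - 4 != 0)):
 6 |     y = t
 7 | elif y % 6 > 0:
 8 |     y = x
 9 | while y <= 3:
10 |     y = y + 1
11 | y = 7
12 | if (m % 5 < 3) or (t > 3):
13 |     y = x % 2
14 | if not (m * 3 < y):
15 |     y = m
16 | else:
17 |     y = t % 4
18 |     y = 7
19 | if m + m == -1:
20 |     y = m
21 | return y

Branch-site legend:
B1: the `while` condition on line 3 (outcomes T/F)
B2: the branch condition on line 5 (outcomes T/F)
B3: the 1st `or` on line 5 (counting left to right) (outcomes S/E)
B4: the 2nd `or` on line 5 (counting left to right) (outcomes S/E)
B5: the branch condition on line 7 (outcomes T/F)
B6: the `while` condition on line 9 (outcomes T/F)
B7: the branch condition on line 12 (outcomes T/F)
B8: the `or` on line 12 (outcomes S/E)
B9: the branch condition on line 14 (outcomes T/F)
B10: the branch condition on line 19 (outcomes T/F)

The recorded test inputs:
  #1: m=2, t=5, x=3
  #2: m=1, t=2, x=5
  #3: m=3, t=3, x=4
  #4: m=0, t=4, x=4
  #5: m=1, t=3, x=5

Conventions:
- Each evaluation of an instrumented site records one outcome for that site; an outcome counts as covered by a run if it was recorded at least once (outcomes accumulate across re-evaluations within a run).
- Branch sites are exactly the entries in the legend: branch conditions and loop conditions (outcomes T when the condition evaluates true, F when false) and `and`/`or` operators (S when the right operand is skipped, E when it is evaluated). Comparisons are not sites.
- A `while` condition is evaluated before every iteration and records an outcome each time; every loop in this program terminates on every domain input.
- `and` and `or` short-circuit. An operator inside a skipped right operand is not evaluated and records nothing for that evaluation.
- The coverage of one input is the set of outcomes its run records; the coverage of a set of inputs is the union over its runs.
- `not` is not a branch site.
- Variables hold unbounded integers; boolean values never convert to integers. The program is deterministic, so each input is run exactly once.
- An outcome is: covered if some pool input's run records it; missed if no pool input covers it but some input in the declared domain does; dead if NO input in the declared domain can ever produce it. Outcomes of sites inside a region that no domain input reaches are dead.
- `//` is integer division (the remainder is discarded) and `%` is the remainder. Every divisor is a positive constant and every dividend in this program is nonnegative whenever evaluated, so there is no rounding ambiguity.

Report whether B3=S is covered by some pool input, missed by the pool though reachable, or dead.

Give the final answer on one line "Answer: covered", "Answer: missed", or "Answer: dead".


B3=S is recorded by pool input(s) 1, 2, 5 -> covered
Answer: covered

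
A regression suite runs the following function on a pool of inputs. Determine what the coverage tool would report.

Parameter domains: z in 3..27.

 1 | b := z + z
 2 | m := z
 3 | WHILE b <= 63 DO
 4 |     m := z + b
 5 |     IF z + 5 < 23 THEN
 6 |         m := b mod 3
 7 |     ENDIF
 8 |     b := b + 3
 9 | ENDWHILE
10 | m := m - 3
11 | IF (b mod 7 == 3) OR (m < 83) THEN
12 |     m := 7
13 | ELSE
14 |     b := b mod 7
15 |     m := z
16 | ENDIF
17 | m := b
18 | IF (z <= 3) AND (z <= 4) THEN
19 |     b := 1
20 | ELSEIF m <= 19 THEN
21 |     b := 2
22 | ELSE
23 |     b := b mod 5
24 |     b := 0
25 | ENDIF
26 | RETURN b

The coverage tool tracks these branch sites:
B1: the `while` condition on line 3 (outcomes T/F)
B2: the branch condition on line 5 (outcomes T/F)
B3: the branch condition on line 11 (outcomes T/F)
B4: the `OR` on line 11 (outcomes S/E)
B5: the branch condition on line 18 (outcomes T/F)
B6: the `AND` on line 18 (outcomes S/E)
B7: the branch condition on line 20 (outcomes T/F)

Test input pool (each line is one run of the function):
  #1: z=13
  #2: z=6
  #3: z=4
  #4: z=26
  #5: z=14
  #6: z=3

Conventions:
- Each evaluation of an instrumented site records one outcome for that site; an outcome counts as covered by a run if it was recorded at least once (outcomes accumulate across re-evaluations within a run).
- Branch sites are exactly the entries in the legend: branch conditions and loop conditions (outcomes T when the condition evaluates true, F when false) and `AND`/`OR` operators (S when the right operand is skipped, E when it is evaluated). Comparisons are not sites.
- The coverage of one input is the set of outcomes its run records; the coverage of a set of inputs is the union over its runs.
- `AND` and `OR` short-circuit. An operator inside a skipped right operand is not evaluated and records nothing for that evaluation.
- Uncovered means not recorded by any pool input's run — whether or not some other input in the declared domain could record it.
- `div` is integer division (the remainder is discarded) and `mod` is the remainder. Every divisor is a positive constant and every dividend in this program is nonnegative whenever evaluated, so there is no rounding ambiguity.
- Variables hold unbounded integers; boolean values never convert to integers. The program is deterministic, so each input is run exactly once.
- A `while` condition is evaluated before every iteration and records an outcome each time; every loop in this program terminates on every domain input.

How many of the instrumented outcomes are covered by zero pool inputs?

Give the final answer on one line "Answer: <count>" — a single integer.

input #1, z=13: events B1->T, B2->T, B1->T, B2->T, B1->T, B2->T, B1->T, B2->T, B1->T, B2->T, B1->T, B2->T, B1->T, B2->T, ...; outcomes B1=T, B1=F, B2=T, B3=T, B4=E, B5=F, B6=S, B7=F
input #2, z=6: events B1->T, B2->T, B1->T, B2->T, B1->T, B2->T, B1->T, B2->T, B1->T, B2->T, B1->T, B2->T, B1->T, B2->T, ...; outcomes B1=T, B1=F, B2=T, B3=T, B4=S, B5=F, B6=S, B7=F
input #3, z=4: events B1->T, B2->T, B1->T, B2->T, B1->T, B2->T, B1->T, B2->T, B1->T, B2->T, B1->T, B2->T, B1->T, B2->T, ...; outcomes B1=T, B1=F, B2=T, B3=T, B4=E, B5=F, B6=S, B7=F
input #4, z=26: events B1->T, B2->F, B1->T, B2->F, B1->T, B2->F, B1->T, B2->F, B1->F, B4->E, B3->F, B6->S, B5->F, B7->T; outcomes B1=T, B1=F, B2=F, B3=F, B4=E, B5=F, B6=S, B7=T
input #5, z=14: events B1->T, B2->T, B1->T, B2->T, B1->T, B2->T, B1->T, B2->T, B1->T, B2->T, B1->T, B2->T, B1->T, B2->T, ...; outcomes B1=T, B1=F, B2=T, B3=T, B4=E, B5=F, B6=S, B7=F
input #6, z=3: events B1->T, B2->T, B1->T, B2->T, B1->T, B2->T, B1->T, B2->T, B1->T, B2->T, B1->T, B2->T, B1->T, B2->T, ...; outcomes B1=T, B1=F, B2=T, B3=T, B4=S, B5=T, B6=E
union over the pool: B1=T, B1=F, B2=T, B2=F, B3=T, B3=F, B4=S, B4=E, B5=T, B5=F, B6=S, B6=E, B7=T, B7=F
uncovered (0 of 14): none

Answer: 0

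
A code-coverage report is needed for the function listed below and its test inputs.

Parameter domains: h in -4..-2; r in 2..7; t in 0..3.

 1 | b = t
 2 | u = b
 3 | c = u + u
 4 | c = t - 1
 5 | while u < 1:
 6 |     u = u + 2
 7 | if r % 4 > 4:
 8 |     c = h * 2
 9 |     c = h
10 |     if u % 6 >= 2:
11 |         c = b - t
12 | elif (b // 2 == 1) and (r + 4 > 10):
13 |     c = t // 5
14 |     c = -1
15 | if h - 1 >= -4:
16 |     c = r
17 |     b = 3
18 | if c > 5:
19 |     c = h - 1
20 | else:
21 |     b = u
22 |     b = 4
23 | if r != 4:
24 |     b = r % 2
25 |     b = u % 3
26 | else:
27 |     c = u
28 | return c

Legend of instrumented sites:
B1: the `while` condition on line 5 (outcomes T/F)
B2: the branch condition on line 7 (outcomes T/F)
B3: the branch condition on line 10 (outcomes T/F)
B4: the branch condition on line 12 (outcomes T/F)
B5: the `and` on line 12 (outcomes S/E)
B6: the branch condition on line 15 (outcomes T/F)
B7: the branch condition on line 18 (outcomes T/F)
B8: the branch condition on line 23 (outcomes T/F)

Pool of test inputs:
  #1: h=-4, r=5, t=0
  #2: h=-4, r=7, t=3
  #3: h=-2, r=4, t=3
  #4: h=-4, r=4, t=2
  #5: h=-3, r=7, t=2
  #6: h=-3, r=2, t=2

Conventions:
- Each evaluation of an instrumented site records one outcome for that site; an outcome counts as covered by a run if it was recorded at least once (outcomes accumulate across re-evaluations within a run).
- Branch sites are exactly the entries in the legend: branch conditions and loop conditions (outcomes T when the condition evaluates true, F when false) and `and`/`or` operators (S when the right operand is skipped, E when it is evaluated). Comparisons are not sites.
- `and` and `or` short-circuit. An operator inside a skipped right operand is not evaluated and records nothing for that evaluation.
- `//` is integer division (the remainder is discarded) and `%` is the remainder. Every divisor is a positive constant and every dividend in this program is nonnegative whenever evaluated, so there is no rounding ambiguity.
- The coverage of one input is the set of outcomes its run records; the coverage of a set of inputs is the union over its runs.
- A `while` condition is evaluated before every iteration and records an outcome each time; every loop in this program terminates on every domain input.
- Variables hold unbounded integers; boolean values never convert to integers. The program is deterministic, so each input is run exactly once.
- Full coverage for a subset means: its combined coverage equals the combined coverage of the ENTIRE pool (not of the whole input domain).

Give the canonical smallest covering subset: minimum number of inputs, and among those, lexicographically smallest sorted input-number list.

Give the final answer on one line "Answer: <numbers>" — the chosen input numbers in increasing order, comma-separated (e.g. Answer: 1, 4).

#1 (h=-4, r=5, t=0) -> covered: B1=T, B1=F, B2=F, B4=F, B5=S, B6=F, B7=F, B8=T
#2 (h=-4, r=7, t=3) -> covered: B1=F, B2=F, B4=T, B5=E, B6=F, B7=F, B8=T
#3 (h=-2, r=4, t=3) -> covered: B1=F, B2=F, B4=F, B5=E, B6=T, B7=F, B8=F
#4 (h=-4, r=4, t=2) -> covered: B1=F, B2=F, B4=F, B5=E, B6=F, B7=F, B8=F
#5 (h=-3, r=7, t=2) -> covered: B1=F, B2=F, B4=T, B5=E, B6=T, B7=T, B8=T
#6 (h=-3, r=2, t=2) -> covered: B1=F, B2=F, B4=F, B5=E, B6=T, B7=F, B8=T
pool-wide coverage (13 outcomes): B1=T, B1=F, B2=F, B4=T, B4=F, B5=S, B5=E, B6=T, B6=F, B7=T, B7=F, B8=T, B8=F
no size-1 subset reaches all 13 outcomes (best union: 8/13)
no size-2 subset reaches all 13 outcomes (best union: 12/13)
size 3: inputs {1, 3, 5} cover all 13 outcomes, and no lexicographically smaller subset of this size does

Answer: 1, 3, 5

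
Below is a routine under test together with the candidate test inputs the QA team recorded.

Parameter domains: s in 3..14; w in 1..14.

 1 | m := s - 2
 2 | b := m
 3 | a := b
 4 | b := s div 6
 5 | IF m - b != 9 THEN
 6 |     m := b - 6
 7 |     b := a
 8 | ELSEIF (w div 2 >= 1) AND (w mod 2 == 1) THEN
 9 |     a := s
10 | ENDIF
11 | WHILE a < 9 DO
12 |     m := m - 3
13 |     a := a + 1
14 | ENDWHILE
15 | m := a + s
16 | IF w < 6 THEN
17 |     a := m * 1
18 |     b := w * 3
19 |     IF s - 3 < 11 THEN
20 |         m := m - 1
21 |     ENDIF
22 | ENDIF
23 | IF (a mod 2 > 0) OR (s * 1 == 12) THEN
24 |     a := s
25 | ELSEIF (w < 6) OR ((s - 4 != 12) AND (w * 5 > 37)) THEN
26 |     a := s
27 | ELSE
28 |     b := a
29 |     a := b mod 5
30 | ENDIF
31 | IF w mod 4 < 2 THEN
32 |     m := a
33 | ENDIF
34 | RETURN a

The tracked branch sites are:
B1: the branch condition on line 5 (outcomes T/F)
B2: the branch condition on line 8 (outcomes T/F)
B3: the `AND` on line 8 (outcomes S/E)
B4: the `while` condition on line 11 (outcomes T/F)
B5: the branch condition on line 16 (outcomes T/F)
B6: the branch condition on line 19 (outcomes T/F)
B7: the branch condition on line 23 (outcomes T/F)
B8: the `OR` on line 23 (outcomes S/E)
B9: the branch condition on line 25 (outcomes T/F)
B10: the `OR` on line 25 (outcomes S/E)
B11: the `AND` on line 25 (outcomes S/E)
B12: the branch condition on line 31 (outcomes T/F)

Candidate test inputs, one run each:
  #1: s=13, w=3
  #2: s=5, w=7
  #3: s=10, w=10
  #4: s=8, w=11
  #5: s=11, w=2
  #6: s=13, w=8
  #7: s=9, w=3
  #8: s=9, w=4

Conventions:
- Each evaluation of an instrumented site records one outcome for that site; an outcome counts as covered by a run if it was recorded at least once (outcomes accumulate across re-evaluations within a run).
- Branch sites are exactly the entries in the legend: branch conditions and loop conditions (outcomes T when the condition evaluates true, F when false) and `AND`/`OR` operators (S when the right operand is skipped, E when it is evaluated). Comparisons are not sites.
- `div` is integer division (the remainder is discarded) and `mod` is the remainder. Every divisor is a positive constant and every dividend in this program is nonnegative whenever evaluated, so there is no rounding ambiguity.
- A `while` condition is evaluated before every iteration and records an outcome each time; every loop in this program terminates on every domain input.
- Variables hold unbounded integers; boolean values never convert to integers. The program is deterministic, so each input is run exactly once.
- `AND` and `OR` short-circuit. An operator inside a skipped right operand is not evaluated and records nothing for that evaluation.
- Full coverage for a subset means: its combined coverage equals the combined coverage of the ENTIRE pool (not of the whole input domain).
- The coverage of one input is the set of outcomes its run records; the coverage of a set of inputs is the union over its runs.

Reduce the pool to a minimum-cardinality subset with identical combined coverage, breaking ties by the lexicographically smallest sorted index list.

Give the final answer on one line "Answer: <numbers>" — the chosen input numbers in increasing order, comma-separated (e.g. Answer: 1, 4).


test 1 (s=13, w=3) fires B1->F, B3->E, B2->T, B4->F, B5->T, B6->T, B8->E, B7->F, B10->S, B9->T, B12->F; hits B1=F, B2=T, B3=E, B4=F, B5=T, B6=T, B7=F, B8=E, B9=T, B10=S, B12=F
test 2 (s=5, w=7) fires B1->T, B4->T, B4->T, B4->T, B4->T, B4->T, B4->T, B4->F, B5->F, B8->S, B7->T, B12->F; hits B1=T, B4=T, B4=F, B5=F, B7=T, B8=S, B12=F
test 3 (s=10, w=10) fires B1->T, B4->T, B4->F, B5->F, B8->S, B7->T, B12->F; hits B1=T, B4=T, B4=F, B5=F, B7=T, B8=S, B12=F
test 4 (s=8, w=11) fires B1->T, B4->T, B4->T, B4->T, B4->F, B5->F, B8->S, B7->T, B12->F; hits B1=T, B4=T, B4=F, B5=F, B7=T, B8=S, B12=F
test 5 (s=11, w=2) fires B1->T, B4->F, B5->T, B6->T, B8->E, B7->F, B10->S, B9->T, B12->F; hits B1=T, B4=F, B5=T, B6=T, B7=F, B8=E, B9=T, B10=S, B12=F
test 6 (s=13, w=8) fires B1->F, B3->E, B2->F, B4->F, B5->F, B8->S, B7->T, B12->T; hits B1=F, B2=F, B3=E, B4=F, B5=F, B7=T, B8=S, B12=T
test 7 (s=9, w=3) fires B1->T, B4->T, B4->T, B4->F, B5->T, B6->T, B8->E, B7->F, B10->S, B9->T, B12->F; hits B1=T, B4=T, B4=F, B5=T, B6=T, B7=F, B8=E, B9=T, B10=S, B12=F
test 8 (s=9, w=4) fires B1->T, B4->T, B4->T, B4->F, B5->T, B6->T, B8->E, B7->F, B10->S, B9->T, B12->T; hits B1=T, B4=T, B4=F, B5=T, B6=T, B7=F, B8=E, B9=T, B10=S, B12=T
pool-wide coverage (18 outcomes): B1=T, B1=F, B2=T, B2=F, B3=E, B4=T, B4=F, B5=T, B5=F, B6=T, B7=T, B7=F, B8=S, B8=E, B9=T, B10=S, B12=T, B12=F
size 1 is not enough: best union over all size-1 subsets is 11/18
size 2 is not enough: best union over all size-2 subsets is 17/18
inputs {1, 2, 6} (size 3) cover everything; no size-3 subset with a lexicographically smaller index list covers all 18
Answer: 1, 2, 6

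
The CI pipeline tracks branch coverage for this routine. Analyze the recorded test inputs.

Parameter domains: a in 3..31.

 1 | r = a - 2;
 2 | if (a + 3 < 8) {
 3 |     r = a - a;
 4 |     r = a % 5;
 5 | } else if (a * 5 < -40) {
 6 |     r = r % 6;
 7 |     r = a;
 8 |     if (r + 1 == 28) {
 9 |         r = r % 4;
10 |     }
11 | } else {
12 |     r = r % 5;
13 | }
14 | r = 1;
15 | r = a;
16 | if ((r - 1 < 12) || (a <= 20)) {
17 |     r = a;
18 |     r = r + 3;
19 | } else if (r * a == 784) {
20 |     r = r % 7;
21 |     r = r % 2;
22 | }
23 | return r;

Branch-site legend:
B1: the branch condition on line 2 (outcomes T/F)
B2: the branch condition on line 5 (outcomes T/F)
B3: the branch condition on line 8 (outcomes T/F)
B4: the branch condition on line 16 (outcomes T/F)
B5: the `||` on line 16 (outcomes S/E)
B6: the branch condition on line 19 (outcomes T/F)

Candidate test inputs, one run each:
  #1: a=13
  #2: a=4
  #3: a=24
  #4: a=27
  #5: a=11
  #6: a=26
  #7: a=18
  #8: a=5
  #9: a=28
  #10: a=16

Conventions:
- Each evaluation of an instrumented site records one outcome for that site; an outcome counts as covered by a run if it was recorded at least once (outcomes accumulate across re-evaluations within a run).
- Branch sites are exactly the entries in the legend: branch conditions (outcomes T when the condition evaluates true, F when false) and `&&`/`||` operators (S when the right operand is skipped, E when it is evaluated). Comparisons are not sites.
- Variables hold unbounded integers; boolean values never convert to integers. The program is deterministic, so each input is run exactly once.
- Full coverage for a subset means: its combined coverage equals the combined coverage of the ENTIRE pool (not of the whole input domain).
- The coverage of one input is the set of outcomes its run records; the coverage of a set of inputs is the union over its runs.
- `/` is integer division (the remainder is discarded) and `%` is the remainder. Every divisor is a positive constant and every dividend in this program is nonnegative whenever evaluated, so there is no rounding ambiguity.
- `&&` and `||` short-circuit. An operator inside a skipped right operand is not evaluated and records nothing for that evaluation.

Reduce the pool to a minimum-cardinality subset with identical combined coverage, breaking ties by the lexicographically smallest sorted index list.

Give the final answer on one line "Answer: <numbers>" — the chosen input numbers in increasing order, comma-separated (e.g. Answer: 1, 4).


run #1 (a=13) runs B1->F, B2->F, B5->E, B4->T; records B1=F, B2=F, B4=T, B5=E
run #2 (a=4) runs B1->T, B5->S, B4->T; records B1=T, B4=T, B5=S
run #3 (a=24) runs B1->F, B2->F, B5->E, B4->F, B6->F; records B1=F, B2=F, B4=F, B5=E, B6=F
run #4 (a=27) runs B1->F, B2->F, B5->E, B4->F, B6->F; records B1=F, B2=F, B4=F, B5=E, B6=F
run #5 (a=11) runs B1->F, B2->F, B5->S, B4->T; records B1=F, B2=F, B4=T, B5=S
run #6 (a=26) runs B1->F, B2->F, B5->E, B4->F, B6->F; records B1=F, B2=F, B4=F, B5=E, B6=F
run #7 (a=18) runs B1->F, B2->F, B5->E, B4->T; records B1=F, B2=F, B4=T, B5=E
run #8 (a=5) runs B1->F, B2->F, B5->S, B4->T; records B1=F, B2=F, B4=T, B5=S
run #9 (a=28) runs B1->F, B2->F, B5->E, B4->F, B6->T; records B1=F, B2=F, B4=F, B5=E, B6=T
run #10 (a=16) runs B1->F, B2->F, B5->E, B4->T; records B1=F, B2=F, B4=T, B5=E
pool-wide coverage (9 outcomes): B1=T, B1=F, B2=F, B4=T, B4=F, B5=S, B5=E, B6=T, B6=F
checked all size-1 subsets: none covers 9 outcomes (max 5/9)
checked all size-2 subsets: none covers 9 outcomes (max 8/9)
size 3: inputs {2, 3, 9} cover all 9 outcomes, and no lexicographically smaller subset of this size does
Answer: 2, 3, 9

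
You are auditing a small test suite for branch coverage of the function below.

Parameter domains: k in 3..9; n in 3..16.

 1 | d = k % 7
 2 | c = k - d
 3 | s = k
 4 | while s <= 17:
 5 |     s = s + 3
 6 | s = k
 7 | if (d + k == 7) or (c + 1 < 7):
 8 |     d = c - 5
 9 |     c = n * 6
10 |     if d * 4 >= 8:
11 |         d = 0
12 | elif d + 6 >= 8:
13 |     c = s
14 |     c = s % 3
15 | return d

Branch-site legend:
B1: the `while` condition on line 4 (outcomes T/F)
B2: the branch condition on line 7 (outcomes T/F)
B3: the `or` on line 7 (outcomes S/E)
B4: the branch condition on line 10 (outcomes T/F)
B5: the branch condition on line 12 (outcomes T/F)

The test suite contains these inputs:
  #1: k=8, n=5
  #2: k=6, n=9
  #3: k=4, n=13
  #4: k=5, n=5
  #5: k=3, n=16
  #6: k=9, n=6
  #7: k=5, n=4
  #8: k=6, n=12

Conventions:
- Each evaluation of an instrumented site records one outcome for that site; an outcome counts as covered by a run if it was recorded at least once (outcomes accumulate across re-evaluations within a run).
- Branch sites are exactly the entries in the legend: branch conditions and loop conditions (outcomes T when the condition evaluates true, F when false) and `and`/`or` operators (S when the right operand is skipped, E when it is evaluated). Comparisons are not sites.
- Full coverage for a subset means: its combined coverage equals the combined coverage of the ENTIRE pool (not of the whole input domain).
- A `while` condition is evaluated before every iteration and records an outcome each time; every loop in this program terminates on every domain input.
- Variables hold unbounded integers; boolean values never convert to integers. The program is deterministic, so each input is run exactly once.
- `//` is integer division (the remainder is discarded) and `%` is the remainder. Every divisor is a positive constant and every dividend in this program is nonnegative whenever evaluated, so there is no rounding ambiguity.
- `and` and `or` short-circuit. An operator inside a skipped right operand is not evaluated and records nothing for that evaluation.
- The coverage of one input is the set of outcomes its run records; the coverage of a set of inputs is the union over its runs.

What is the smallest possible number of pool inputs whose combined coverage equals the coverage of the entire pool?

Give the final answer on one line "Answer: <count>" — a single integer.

input #1, k=8, n=5: outcomes B1=T, B1=F, B2=F, B3=E, B5=F
input #2, k=6, n=9: outcomes B1=T, B1=F, B2=T, B3=E, B4=F
input #3, k=4, n=13: outcomes B1=T, B1=F, B2=T, B3=E, B4=F
input #4, k=5, n=5: outcomes B1=T, B1=F, B2=T, B3=E, B4=F
input #5, k=3, n=16: outcomes B1=T, B1=F, B2=T, B3=E, B4=F
input #6, k=9, n=6: outcomes B1=T, B1=F, B2=F, B3=E, B5=T
input #7, k=5, n=4: outcomes B1=T, B1=F, B2=T, B3=E, B4=F
input #8, k=6, n=12: outcomes B1=T, B1=F, B2=T, B3=E, B4=F
together the pool reaches 8 outcomes: B1=T, B1=F, B2=T, B2=F, B3=E, B4=F, B5=T, B5=F
size 1 is not enough: best union over all size-1 subsets is 5/8
size 2 is not enough: best union over all size-2 subsets is 7/8
at size 3, {1, 2, 6} reaches all 8 outcomes; every lexicographically earlier size-3 subset fails

Answer: 3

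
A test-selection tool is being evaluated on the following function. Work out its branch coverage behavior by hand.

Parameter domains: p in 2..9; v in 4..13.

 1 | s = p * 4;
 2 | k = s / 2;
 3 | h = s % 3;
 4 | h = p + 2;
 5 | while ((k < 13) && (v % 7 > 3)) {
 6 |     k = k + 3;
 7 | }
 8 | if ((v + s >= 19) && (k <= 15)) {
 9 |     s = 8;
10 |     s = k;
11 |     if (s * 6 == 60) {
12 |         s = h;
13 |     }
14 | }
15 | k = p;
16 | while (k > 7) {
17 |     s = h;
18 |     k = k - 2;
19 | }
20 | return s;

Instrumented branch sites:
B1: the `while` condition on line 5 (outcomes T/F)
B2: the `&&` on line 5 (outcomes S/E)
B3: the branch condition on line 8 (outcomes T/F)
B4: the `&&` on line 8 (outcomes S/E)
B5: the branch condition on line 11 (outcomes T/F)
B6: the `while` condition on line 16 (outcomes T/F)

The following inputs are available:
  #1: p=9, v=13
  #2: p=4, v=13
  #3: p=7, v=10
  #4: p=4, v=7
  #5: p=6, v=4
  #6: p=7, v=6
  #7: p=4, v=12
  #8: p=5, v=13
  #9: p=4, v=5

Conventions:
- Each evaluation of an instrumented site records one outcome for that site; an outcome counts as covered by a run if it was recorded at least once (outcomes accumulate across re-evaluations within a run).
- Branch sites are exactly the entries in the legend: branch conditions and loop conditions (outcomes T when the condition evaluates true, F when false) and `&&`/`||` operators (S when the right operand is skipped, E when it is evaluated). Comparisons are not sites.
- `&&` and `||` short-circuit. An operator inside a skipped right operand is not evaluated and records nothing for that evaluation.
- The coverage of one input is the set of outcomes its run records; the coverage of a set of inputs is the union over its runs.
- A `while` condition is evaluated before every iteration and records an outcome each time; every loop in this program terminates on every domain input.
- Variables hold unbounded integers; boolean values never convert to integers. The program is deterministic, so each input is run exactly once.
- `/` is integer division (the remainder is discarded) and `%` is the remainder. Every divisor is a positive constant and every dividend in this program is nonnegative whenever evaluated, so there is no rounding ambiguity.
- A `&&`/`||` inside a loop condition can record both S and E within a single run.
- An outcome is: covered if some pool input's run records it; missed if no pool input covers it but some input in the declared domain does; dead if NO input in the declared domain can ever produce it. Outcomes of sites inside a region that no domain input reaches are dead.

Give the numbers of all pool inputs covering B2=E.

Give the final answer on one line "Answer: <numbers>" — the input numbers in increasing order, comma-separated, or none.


input #1 (p=9, v=13): misses B2=E
input #2 (p=4, v=13): covers B2=E
input #3 (p=7, v=10): misses B2=E
input #4 (p=4, v=7): covers B2=E
input #5 (p=6, v=4): covers B2=E
input #6 (p=7, v=6): misses B2=E
input #7 (p=4, v=12): covers B2=E
input #8 (p=5, v=13): covers B2=E
input #9 (p=4, v=5): covers B2=E
Answer: 2, 4, 5, 7, 8, 9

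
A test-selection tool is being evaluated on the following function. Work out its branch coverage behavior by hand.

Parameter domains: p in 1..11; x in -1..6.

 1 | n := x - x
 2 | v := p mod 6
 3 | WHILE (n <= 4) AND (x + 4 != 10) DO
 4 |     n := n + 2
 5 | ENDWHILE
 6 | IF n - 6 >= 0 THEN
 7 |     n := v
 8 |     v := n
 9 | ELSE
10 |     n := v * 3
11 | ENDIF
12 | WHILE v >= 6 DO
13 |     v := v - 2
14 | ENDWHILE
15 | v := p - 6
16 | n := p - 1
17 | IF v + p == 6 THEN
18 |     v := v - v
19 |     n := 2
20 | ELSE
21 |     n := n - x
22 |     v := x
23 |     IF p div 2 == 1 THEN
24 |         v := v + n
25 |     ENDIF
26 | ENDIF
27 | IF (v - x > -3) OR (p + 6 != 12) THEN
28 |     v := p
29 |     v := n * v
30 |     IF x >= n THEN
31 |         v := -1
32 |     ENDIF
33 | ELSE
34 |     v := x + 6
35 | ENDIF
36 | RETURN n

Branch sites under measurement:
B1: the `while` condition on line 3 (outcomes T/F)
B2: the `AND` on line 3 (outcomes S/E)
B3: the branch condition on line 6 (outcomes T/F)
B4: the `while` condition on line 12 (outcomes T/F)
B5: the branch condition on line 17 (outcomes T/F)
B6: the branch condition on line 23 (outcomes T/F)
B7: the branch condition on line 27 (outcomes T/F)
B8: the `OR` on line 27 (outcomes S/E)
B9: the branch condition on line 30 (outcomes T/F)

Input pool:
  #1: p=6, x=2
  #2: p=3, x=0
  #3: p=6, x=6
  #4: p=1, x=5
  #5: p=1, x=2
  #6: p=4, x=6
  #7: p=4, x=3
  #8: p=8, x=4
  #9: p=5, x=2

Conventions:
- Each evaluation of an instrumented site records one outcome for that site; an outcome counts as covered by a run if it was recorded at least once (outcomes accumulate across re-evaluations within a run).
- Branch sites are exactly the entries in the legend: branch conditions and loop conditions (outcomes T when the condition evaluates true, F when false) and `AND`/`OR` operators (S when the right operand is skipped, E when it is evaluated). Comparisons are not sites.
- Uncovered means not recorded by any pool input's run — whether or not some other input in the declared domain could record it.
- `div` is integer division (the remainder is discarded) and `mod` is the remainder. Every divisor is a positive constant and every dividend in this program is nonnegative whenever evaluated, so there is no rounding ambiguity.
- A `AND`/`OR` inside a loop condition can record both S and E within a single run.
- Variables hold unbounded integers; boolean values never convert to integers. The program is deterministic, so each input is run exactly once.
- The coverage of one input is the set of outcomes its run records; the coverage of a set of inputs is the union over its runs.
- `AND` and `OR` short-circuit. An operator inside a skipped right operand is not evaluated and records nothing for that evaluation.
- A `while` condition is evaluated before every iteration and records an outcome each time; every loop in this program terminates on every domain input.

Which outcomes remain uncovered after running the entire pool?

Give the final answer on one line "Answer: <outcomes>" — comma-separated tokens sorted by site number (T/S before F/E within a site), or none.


input #1, p=6, x=2: outcomes B1=T, B1=F, B2=S, B2=E, B3=T, B4=F, B5=T, B7=T, B8=S, B9=T
input #2, p=3, x=0: outcomes B1=T, B1=F, B2=S, B2=E, B3=T, B4=F, B5=F, B6=T, B7=T, B8=S, B9=F
input #3, p=6, x=6: outcomes B1=F, B2=E, B3=F, B4=F, B5=T, B7=F, B8=E
input #4, p=1, x=5: outcomes B1=T, B1=F, B2=S, B2=E, B3=T, B4=F, B5=F, B6=F, B7=T, B8=S, B9=T
input #5, p=1, x=2: outcomes B1=T, B1=F, B2=S, B2=E, B3=T, B4=F, B5=F, B6=F, B7=T, B8=S, B9=T
input #6, p=4, x=6: outcomes B1=F, B2=E, B3=F, B4=F, B5=F, B6=F, B7=T, B8=S, B9=T
input #7, p=4, x=3: outcomes B1=T, B1=F, B2=S, B2=E, B3=T, B4=F, B5=F, B6=F, B7=T, B8=S, B9=T
input #8, p=8, x=4: outcomes B1=T, B1=F, B2=S, B2=E, B3=T, B4=F, B5=F, B6=F, B7=T, B8=S, B9=T
input #9, p=5, x=2: outcomes B1=T, B1=F, B2=S, B2=E, B3=T, B4=F, B5=F, B6=F, B7=T, B8=S, B9=T
union over the pool: B1=T, B1=F, B2=S, B2=E, B3=T, B3=F, B4=F, B5=T, B5=F, B6=T, B6=F, B7=T, B7=F, B8=S, B8=E, B9=T, B9=F
uncovered (1 of 18): B4=T
Answer: B4=T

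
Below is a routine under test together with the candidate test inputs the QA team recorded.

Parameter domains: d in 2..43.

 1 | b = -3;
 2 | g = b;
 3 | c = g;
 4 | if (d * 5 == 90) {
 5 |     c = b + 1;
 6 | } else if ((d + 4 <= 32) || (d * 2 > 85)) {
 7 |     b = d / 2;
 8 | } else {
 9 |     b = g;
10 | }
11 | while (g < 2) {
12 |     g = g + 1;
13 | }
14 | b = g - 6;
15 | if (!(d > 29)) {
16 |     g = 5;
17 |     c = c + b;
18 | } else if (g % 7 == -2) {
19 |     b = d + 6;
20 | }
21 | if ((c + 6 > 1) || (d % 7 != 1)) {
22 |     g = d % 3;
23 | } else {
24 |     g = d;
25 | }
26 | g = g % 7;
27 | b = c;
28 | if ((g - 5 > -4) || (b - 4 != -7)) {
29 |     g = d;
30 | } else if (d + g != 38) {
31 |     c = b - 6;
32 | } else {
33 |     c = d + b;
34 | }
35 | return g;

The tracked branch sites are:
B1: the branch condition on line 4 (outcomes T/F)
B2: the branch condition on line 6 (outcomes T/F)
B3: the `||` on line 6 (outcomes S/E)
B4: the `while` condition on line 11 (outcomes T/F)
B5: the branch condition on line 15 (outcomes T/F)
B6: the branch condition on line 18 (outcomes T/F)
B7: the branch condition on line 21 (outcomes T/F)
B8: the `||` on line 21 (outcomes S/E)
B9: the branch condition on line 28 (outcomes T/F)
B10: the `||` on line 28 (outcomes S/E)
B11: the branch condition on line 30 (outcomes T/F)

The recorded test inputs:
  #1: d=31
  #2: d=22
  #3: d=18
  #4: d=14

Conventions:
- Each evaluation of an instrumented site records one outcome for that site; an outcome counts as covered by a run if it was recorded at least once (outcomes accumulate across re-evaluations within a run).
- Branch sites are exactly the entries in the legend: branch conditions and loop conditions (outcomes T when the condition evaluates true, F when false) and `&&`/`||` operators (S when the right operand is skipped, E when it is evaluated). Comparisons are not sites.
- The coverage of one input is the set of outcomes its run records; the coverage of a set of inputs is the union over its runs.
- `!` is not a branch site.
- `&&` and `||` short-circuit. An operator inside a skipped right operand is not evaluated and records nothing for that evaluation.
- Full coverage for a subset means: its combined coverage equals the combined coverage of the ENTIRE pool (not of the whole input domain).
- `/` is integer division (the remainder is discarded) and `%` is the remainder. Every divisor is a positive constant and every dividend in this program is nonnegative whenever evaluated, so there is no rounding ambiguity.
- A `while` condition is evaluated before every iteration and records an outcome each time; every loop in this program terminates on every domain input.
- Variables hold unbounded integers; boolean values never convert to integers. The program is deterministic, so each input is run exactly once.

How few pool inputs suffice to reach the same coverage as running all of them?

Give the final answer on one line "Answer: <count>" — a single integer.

test 1 (d=31) hits B1=F, B2=F, B3=E, B4=T, B4=F, B5=F, B6=F, B7=T, B8=S, B9=F, B10=E, B11=T
test 2 (d=22) hits B1=F, B2=T, B3=S, B4=T, B4=F, B5=T, B7=F, B8=E, B9=T, B10=E
test 3 (d=18) hits B1=T, B4=T, B4=F, B5=T, B7=T, B8=E, B9=T, B10=E
test 4 (d=14) hits B1=F, B2=T, B3=S, B4=T, B4=F, B5=T, B7=T, B8=E, B9=T, B10=S
union over all inputs: B1=T, B1=F, B2=T, B2=F, B3=S, B3=E, B4=T, B4=F, B5=T, B5=F, B6=F, B7=T, B7=F, B8=S, B8=E, B9=T, B9=F, B10=S, B10=E, B11=T (20 outcomes)
checked all size-1 subsets: none covers 20 outcomes (max 12/20)
checked all size-2 subsets: none covers 20 outcomes (max 18/20)
checked all size-3 subsets: none covers 20 outcomes (max 19/20)
the canonical winner is {1, 2, 3, 4}: size 4, full 20-outcome coverage, earliest index list among size-4 covers

Answer: 4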